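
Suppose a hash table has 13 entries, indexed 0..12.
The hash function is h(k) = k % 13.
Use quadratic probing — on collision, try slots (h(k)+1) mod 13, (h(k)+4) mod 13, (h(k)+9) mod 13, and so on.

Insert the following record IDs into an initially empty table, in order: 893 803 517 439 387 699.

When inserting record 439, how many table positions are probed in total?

893: h=9 => slot 9
803: h=10 => slot 10
517: h=10, probe 10,11 => slot 11
439: h=10, probe 10,11,1 => slot 1
387: h=10, probe 10,11,1,6 => slot 6
699: h=10, probe 10,11,1,6,0 => slot 0
Table: [699, 439, —, —, —, —, 387, —, —, 893, 803, 517, —]

3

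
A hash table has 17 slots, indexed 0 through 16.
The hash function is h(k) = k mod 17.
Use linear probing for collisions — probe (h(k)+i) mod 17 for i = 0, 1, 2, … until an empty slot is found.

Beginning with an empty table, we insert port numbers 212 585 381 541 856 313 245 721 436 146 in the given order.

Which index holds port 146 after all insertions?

15

Insert 212: h=8, slot 8 empty → index 8.
Insert 585: h=7, slot 7 empty → index 7.
Insert 381: h=7, slots 7,8 occupied → index 9.
Insert 541: h=14, slot 14 empty → index 14.
Insert 856: h=6, slot 6 empty → index 6.
Insert 313: h=7, slots 7,8,9 occupied → index 10.
Insert 245: h=7, slots 7,8,9,10 occupied → index 11.
Insert 721: h=7, slots 7,8,9,10,11 occupied → index 12.
Insert 436: h=11, slots 11,12 occupied → index 13.
Insert 146: h=10, slots 10,11,12,13,14 occupied → index 15.
Table: [., ., ., ., ., ., 856, 585, 212, 381, 313, 245, 721, 436, 541, 146, .]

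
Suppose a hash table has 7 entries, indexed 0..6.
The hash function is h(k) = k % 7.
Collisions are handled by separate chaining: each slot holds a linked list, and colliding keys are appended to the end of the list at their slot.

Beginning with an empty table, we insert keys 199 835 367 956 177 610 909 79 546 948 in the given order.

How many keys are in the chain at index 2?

Insert 199: h=3, bucket 3 empty → new chain.
Insert 835: h=2, bucket 2 empty → new chain.
Insert 367: h=3, bucket 3 nonempty → append to chain.
Insert 956: h=4, bucket 4 empty → new chain.
Insert 177: h=2, bucket 2 nonempty → append to chain.
Insert 610: h=1, bucket 1 empty → new chain.
Insert 909: h=6, bucket 6 empty → new chain.
Insert 79: h=2, bucket 2 nonempty → append to chain.
Insert 546: h=0, bucket 0 empty → new chain.
Insert 948: h=3, bucket 3 nonempty → append to chain.
Final buckets:
0: 546
1: 610
2: 835 -> 177 -> 79
3: 199 -> 367 -> 948
4: 956
5: .
6: 909

3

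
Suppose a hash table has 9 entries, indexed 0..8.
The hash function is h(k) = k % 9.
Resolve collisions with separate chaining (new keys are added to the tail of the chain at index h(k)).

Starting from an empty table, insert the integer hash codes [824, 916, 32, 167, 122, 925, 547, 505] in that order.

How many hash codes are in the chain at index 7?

824 → bucket 5
916 → bucket 7
32 → bucket 5 (collision)
167 → bucket 5 (collision)
122 → bucket 5 (collision)
925 → bucket 7 (collision)
547 → bucket 7 (collision)
505 → bucket 1
Final buckets:
0: _
1: 505
2: _
3: _
4: _
5: 824 -> 32 -> 167 -> 122
6: _
7: 916 -> 925 -> 547
8: _

3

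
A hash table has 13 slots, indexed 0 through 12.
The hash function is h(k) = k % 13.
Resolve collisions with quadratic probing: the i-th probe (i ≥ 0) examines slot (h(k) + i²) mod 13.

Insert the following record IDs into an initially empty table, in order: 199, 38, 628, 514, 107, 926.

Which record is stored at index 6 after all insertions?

926

Insert 199: h=4, slot 4 empty → index 4.
Insert 38: h=12, slot 12 empty → index 12.
Insert 628: h=4, slot 4 occupied → index 5.
Insert 514: h=7, slot 7 empty → index 7.
Insert 107: h=3, slot 3 empty → index 3.
Insert 926: h=3, slots 3,4,7,12 occupied → index 6.
Table: [., ., ., 107, 199, 628, 926, 514, ., ., ., ., 38]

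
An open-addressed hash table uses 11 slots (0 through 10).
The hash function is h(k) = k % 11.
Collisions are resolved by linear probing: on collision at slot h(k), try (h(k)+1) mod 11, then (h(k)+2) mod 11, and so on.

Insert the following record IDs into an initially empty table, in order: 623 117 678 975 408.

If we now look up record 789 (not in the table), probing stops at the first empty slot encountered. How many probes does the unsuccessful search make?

Insert 623: h=7, slot 7 empty -> index 7.
Insert 117: h=7, slot 7 occupied -> index 8.
Insert 678: h=7, slots 7,8 occupied -> index 9.
Insert 975: h=7, slots 7,8,9 occupied -> index 10.
Insert 408: h=1, slot 1 empty -> index 1.
Table: [., 408, ., ., ., ., ., 623, 117, 678, 975]
Lookup 789: h=8, probe 8,9,10,0 → slot 0 empty, not found.

4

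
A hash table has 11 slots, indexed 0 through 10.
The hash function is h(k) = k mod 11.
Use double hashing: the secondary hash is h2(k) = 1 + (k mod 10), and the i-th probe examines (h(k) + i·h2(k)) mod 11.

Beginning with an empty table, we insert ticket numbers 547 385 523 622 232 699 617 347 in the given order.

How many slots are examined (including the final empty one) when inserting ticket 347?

Insert 547: h=8, slot 8 empty => index 8.
Insert 385: h=0, slot 0 empty => index 0.
Insert 523: h=6, slot 6 empty => index 6.
Insert 622: h=6, h2=3, slot 6 occupied => index 9.
Insert 232: h=1, slot 1 empty => index 1.
Insert 699: h=6, h2=10, slot 6 occupied => index 5.
Insert 617: h=1, h2=8, slots 1,9,6 occupied => index 3.
Insert 347: h=6, h2=8, slots 6,3,0,8,5 occupied => index 2.
Table: [385, 232, 347, 617, -, 699, 523, -, 547, 622, -]

6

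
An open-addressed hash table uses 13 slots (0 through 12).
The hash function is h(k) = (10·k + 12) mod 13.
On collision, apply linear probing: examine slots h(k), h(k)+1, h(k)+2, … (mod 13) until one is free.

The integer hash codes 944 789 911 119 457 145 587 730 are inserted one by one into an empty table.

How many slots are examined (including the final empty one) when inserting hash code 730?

944: h=1 => slot 1
789: h=11 => slot 11
911: h=9 => slot 9
119: h=6 => slot 6
457: h=6, probe 6,7 => slot 7
145: h=6, probe 6,7,8 => slot 8
587: h=6, probe 6,7,8,9,10 => slot 10
730: h=6, probe 6,7,8,9,10,11,12 => slot 12
Table: [-, 944, -, -, -, -, 119, 457, 145, 911, 587, 789, 730]

7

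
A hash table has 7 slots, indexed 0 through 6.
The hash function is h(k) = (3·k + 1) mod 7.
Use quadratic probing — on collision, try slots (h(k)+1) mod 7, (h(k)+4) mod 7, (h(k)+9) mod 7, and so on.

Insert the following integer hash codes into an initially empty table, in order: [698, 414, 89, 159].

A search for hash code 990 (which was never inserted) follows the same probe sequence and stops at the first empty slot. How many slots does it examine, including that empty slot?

698: h=2 => slot 2
414: h=4 => slot 4
89: h=2, probe 2,3 => slot 3
159: h=2, probe 2,3,6 => slot 6
Table: [—, —, 698, 89, 414, —, 159]
Lookup 990: h=3, probe 3,4,0 → slot 0 empty, not found.

3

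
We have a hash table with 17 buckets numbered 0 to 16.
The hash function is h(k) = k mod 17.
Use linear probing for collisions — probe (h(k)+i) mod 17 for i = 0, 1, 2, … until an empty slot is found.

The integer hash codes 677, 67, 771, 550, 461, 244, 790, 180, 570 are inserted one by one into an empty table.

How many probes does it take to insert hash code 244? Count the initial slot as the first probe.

3

677 hashes to 14; slot 14 is free → place at 14.
67 hashes to 16; slot 16 is free → place at 16.
771 hashes to 6; slot 6 is free → place at 6.
550 hashes to 6; 6 taken → place at 7.
461 hashes to 2; slot 2 is free → place at 2.
244 hashes to 6; 6,7 taken → place at 8.
790 hashes to 8; 8 taken → place at 9.
180 hashes to 10; slot 10 is free → place at 10.
570 hashes to 9; 9,10 taken → place at 11.
Table: [∅, ∅, 461, ∅, ∅, ∅, 771, 550, 244, 790, 180, 570, ∅, ∅, 677, ∅, 67]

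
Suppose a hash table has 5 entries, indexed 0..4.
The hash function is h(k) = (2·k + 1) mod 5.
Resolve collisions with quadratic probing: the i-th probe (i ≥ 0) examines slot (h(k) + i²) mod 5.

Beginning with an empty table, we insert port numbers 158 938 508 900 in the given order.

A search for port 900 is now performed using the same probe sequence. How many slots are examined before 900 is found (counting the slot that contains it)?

3

158: h=2 => slot 2
938: h=2, probe 2,3 => slot 3
508: h=2, probe 2,3,1 => slot 1
900: h=1, probe 1,2,0 => slot 0
Table: [900, 508, 158, 938, -]
Lookup 900: h=1, probe 1,2,0 → found at 0.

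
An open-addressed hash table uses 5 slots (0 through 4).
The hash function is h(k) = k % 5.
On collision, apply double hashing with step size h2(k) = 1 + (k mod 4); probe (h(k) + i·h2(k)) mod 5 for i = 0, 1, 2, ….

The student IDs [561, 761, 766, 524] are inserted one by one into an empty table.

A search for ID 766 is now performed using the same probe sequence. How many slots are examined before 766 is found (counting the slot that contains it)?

561: h=1 → slot 1
761: h=1, h2=2, probe 1,3 → slot 3
766: h=1, h2=3, probe 1,4 → slot 4
524: h=4, h2=1, probe 4,0 → slot 0
Table: [524, 561, -, 761, 766]
Lookup 766: h=1, h2=3, probe 1,4 → found at 4.

2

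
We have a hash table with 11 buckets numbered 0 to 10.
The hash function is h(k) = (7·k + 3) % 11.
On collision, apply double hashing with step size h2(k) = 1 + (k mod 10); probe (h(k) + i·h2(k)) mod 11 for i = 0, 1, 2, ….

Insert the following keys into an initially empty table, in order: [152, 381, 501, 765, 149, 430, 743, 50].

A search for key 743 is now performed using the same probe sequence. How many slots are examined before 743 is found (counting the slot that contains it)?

152 hashes to 0; slot 0 is free -> place at 0.
381 hashes to 8; slot 8 is free -> place at 8.
501 hashes to 1; slot 1 is free -> place at 1.
765 hashes to 1, h2=6; 1 taken -> place at 7.
149 hashes to 1, h2=10; 1,0 taken -> place at 10.
430 hashes to 10, h2=1; 10,0,1 taken -> place at 2.
743 hashes to 1, h2=4; 1 taken -> place at 5.
50 hashes to 1, h2=1; 1,2 taken -> place at 3.
Table: [152, 501, 430, 50, ., 743, ., 765, 381, ., 149]
Lookup 743: h=1, h2=4, probe 1,5 → found at 5.

2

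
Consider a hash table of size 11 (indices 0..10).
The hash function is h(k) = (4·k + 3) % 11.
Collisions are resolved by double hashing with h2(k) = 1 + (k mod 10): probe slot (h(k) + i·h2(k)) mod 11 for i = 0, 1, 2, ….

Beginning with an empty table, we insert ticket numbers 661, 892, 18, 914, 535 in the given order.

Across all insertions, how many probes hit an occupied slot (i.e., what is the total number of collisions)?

3

661 hashes to 7; slot 7 is free → place at 7.
892 hashes to 7, h2=3; 7 taken → place at 10.
18 hashes to 9; slot 9 is free → place at 9.
914 hashes to 7, h2=5; 7 taken → place at 1.
535 hashes to 9, h2=6; 9 taken → place at 4.
Table: [—, 914, —, —, 535, —, —, 661, —, 18, 892]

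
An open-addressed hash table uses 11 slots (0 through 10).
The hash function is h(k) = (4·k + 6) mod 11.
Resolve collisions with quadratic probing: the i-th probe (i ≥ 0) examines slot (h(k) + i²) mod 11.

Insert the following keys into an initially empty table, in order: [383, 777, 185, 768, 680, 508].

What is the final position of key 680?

Insert 383: h=9, slot 9 empty → index 9.
Insert 777: h=1, slot 1 empty → index 1.
Insert 185: h=9, slot 9 occupied → index 10.
Insert 768: h=9, slots 9,10 occupied → index 2.
Insert 680: h=9, slots 9,10,2 occupied → index 7.
Insert 508: h=3, slot 3 empty → index 3.
Table: [., 777, 768, 508, ., ., ., 680, ., 383, 185]

7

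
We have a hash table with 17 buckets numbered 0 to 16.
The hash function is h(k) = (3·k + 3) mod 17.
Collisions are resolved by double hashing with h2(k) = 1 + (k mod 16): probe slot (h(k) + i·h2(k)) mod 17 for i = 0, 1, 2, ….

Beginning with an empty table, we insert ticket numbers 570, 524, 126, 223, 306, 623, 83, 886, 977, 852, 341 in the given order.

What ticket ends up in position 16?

Insert 570: h=13, slot 13 empty → index 13.
Insert 524: h=11, slot 11 empty → index 11.
Insert 126: h=7, slot 7 empty → index 7.
Insert 223: h=9, slot 9 empty → index 9.
Insert 306: h=3, slot 3 empty → index 3.
Insert 623: h=2, slot 2 empty → index 2.
Insert 83: h=14, slot 14 empty → index 14.
Insert 886: h=9, h2=7, slot 9 occupied → index 16.
Insert 977: h=10, slot 10 empty → index 10.
Insert 852: h=9, h2=5, slots 9,14,2,7 occupied → index 12.
Insert 341: h=6, slot 6 empty → index 6.
Table: [-, -, 623, 306, -, -, 341, 126, -, 223, 977, 524, 852, 570, 83, -, 886]

886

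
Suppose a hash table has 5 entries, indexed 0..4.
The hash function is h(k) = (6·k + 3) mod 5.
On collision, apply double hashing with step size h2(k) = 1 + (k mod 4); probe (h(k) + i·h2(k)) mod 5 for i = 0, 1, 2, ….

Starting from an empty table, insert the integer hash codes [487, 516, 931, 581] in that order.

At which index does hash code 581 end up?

1

Insert 487: h=0, slot 0 empty => index 0.
Insert 516: h=4, slot 4 empty => index 4.
Insert 931: h=4, h2=4, slot 4 occupied => index 3.
Insert 581: h=4, h2=2, slot 4 occupied => index 1.
Table: [487, 581, —, 931, 516]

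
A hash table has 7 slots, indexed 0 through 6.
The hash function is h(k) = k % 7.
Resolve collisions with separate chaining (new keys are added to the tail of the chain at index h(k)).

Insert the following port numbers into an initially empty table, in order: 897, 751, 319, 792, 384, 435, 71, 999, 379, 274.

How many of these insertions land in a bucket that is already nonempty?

5

897 → bucket 1
751 → bucket 2
319 → bucket 4
792 → bucket 1 (collision)
384 → bucket 6
435 → bucket 1 (collision)
71 → bucket 1 (collision)
999 → bucket 5
379 → bucket 1 (collision)
274 → bucket 1 (collision)
Final buckets:
0: _
1: 897 -> 792 -> 435 -> 71 -> 379 -> 274
2: 751
3: _
4: 319
5: 999
6: 384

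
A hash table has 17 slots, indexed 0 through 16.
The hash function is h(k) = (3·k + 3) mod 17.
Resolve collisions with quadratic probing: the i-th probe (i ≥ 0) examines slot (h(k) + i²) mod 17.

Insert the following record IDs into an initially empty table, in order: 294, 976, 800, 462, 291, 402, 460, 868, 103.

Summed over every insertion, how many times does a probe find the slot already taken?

9

294 hashes to 1; slot 1 is free => place at 1.
976 hashes to 7; slot 7 is free => place at 7.
800 hashes to 6; slot 6 is free => place at 6.
462 hashes to 12; slot 12 is free => place at 12.
291 hashes to 9; slot 9 is free => place at 9.
402 hashes to 2; slot 2 is free => place at 2.
460 hashes to 6; 6,7 taken => place at 10.
868 hashes to 6; 6,7,10 taken => place at 15.
103 hashes to 6; 6,7,10,15 taken => place at 5.
Table: [_, 294, 402, _, _, 103, 800, 976, _, 291, 460, _, 462, _, _, 868, _]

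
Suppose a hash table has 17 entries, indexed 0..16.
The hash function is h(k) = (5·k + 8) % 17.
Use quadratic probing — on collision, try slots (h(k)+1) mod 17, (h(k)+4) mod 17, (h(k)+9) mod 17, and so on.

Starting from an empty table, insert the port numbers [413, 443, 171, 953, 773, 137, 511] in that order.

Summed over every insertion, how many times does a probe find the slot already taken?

413: h=16 -> slot 16
443: h=13 -> slot 13
171: h=13, probe 13,14 -> slot 14
953: h=13, probe 13,14,0 -> slot 0
773: h=14, probe 14,15 -> slot 15
137: h=13, probe 13,14,0,5 -> slot 5
511: h=13, probe 13,14,0,5,12 -> slot 12
Table: [953, ., ., ., ., 137, ., ., ., ., ., ., 511, 443, 171, 773, 413]

11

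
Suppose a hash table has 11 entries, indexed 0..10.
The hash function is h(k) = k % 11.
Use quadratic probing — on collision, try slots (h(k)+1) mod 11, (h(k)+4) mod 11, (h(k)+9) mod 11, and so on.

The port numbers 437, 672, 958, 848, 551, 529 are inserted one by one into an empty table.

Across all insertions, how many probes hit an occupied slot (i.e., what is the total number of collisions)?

437: h=8 -> slot 8
672: h=1 -> slot 1
958: h=1, probe 1,2 -> slot 2
848: h=1, probe 1,2,5 -> slot 5
551: h=1, probe 1,2,5,10 -> slot 10
529: h=1, probe 1,2,5,10,6 -> slot 6
Table: [., 672, 958, ., ., 848, 529, ., 437, ., 551]

10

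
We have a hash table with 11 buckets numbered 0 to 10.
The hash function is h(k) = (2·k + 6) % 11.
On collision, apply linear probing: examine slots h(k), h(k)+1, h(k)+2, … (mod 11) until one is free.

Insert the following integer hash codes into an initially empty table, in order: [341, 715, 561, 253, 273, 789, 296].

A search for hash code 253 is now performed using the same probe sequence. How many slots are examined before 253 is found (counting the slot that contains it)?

4

341: h=6 => slot 6
715: h=6, probe 6,7 => slot 7
561: h=6, probe 6,7,8 => slot 8
253: h=6, probe 6,7,8,9 => slot 9
273: h=2 => slot 2
789: h=0 => slot 0
296: h=4 => slot 4
Table: [789, —, 273, —, 296, —, 341, 715, 561, 253, —]
Lookup 253: h=6, probe 6,7,8,9 → found at 9.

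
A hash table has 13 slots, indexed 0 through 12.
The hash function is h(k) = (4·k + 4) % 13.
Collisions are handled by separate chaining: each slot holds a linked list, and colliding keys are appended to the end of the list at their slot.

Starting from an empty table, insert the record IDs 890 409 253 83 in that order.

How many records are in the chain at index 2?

Insert 890: h=2, bucket 2 empty → new chain.
Insert 409: h=2, bucket 2 nonempty → append to chain.
Insert 253: h=2, bucket 2 nonempty → append to chain.
Insert 83: h=11, bucket 11 empty → new chain.
Final buckets:
0: _
1: _
2: 890 -> 409 -> 253
3: _
4: _
5: _
6: _
7: _
8: _
9: _
10: _
11: 83
12: _

3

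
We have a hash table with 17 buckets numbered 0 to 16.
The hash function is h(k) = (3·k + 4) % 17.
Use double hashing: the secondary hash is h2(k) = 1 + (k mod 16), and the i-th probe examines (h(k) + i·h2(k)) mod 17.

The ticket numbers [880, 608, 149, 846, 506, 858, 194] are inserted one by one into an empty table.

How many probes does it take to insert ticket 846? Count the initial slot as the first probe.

880: h=9 => slot 9
608: h=9, h2=1, probe 9,10 => slot 10
149: h=9, h2=6, probe 9,15 => slot 15
846: h=9, h2=15, probe 9,7 => slot 7
506: h=9, h2=11, probe 9,3 => slot 3
858: h=11 => slot 11
194: h=8 => slot 8
Table: [∅, ∅, ∅, 506, ∅, ∅, ∅, 846, 194, 880, 608, 858, ∅, ∅, ∅, 149, ∅]

2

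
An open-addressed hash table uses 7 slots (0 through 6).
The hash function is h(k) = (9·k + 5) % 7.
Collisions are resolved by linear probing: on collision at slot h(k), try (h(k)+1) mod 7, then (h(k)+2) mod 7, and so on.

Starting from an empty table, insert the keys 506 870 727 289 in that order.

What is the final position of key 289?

5

506 hashes to 2; slot 2 is free => place at 2.
870 hashes to 2; 2 taken => place at 3.
727 hashes to 3; 3 taken => place at 4.
289 hashes to 2; 2,3,4 taken => place at 5.
Table: [∅, ∅, 506, 870, 727, 289, ∅]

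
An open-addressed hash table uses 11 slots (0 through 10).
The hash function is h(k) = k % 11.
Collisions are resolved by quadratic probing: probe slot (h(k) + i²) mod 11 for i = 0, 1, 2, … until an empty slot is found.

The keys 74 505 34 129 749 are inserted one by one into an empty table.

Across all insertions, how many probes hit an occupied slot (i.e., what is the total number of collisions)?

2

74 hashes to 8; slot 8 is free -> place at 8.
505 hashes to 10; slot 10 is free -> place at 10.
34 hashes to 1; slot 1 is free -> place at 1.
129 hashes to 8; 8 taken -> place at 9.
749 hashes to 1; 1 taken -> place at 2.
Table: [., 34, 749, ., ., ., ., ., 74, 129, 505]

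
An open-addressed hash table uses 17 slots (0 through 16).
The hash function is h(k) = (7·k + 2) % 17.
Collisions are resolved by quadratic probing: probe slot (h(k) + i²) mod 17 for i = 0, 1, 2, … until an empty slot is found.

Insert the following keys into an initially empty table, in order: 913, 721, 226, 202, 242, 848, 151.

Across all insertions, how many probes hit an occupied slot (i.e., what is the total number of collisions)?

3

913: h=1 -> slot 1
721: h=0 -> slot 0
226: h=3 -> slot 3
202: h=5 -> slot 5
242: h=13 -> slot 13
848: h=5, probe 5,6 -> slot 6
151: h=5, probe 5,6,9 -> slot 9
Table: [721, 913, ∅, 226, ∅, 202, 848, ∅, ∅, 151, ∅, ∅, ∅, 242, ∅, ∅, ∅]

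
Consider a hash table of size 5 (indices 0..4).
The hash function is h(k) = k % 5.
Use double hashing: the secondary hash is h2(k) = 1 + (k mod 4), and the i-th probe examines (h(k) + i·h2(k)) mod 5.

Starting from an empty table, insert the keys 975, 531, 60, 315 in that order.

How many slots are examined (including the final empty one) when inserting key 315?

975: h=0 => slot 0
531: h=1 => slot 1
60: h=0, h2=1, probe 0,1,2 => slot 2
315: h=0, h2=4, probe 0,4 => slot 4
Table: [975, 531, 60, -, 315]

2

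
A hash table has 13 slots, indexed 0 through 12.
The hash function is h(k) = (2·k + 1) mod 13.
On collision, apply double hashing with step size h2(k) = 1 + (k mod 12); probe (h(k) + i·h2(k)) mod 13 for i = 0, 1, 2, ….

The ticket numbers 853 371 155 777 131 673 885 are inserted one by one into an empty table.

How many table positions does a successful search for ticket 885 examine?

853 hashes to 4; slot 4 is free -> place at 4.
371 hashes to 2; slot 2 is free -> place at 2.
155 hashes to 12; slot 12 is free -> place at 12.
777 hashes to 8; slot 8 is free -> place at 8.
131 hashes to 3; slot 3 is free -> place at 3.
673 hashes to 8, h2=2; 8 taken -> place at 10.
885 hashes to 3, h2=10; 3 taken -> place at 0.
Table: [885, ., 371, 131, 853, ., ., ., 777, ., 673, ., 155]
Lookup 885: h=3, h2=10, probe 3,0 → found at 0.

2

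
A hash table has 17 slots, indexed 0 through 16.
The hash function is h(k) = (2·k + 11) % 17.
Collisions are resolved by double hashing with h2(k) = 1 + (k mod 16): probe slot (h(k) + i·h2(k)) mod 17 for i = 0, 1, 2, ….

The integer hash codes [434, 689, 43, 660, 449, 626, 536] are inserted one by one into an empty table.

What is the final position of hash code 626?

11

434: h=12 => slot 12
689: h=12, h2=2, probe 12,14 => slot 14
43: h=12, h2=12, probe 12,7 => slot 7
660: h=5 => slot 5
449: h=8 => slot 8
626: h=5, h2=3, probe 5,8,11 => slot 11
536: h=12, h2=9, probe 12,4 => slot 4
Table: [., ., ., ., 536, 660, ., 43, 449, ., ., 626, 434, ., 689, ., .]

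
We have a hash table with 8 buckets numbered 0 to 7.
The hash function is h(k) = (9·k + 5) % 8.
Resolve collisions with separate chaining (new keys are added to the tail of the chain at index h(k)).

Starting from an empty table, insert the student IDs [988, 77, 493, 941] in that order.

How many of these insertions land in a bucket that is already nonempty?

988 -> bucket 1
77 -> bucket 2
493 -> bucket 2 (collision)
941 -> bucket 2 (collision)
Final buckets:
0: —
1: 988
2: 77 -> 493 -> 941
3: —
4: —
5: —
6: —
7: —

2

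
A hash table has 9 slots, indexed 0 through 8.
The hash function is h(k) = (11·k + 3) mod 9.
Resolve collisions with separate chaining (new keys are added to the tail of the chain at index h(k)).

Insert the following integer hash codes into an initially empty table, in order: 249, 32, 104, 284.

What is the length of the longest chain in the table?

3

Insert 249: h=6, bucket 6 empty -> new chain.
Insert 32: h=4, bucket 4 empty -> new chain.
Insert 104: h=4, bucket 4 nonempty -> append to chain.
Insert 284: h=4, bucket 4 nonempty -> append to chain.
Final buckets:
0: .
1: .
2: .
3: .
4: 32 -> 104 -> 284
5: .
6: 249
7: .
8: .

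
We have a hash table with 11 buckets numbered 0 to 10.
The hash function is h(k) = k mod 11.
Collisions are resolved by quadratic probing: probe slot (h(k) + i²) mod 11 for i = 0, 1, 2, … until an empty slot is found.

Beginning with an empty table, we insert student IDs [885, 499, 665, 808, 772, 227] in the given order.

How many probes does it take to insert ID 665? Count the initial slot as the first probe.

885: h=5 → slot 5
499: h=4 → slot 4
665: h=5, probe 5,6 → slot 6
808: h=5, probe 5,6,9 → slot 9
772: h=2 → slot 2
227: h=7 → slot 7
Table: [., ., 772, ., 499, 885, 665, 227, ., 808, .]

2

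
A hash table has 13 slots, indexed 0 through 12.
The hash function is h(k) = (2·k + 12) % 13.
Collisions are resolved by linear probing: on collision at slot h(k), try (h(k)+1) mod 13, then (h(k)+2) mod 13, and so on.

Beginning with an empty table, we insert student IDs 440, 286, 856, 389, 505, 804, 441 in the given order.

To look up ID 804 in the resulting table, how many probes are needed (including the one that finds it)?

Insert 440: h=8, slot 8 empty => index 8.
Insert 286: h=12, slot 12 empty => index 12.
Insert 856: h=8, slot 8 occupied => index 9.
Insert 389: h=10, slot 10 empty => index 10.
Insert 505: h=8, slots 8,9,10 occupied => index 11.
Insert 804: h=8, slots 8,9,10,11,12 occupied => index 0.
Insert 441: h=10, slots 10,11,12,0 occupied => index 1.
Table: [804, 441, ., ., ., ., ., ., 440, 856, 389, 505, 286]
Lookup 804: h=8, probe 8,9,10,11,12,0 → found at 0.

6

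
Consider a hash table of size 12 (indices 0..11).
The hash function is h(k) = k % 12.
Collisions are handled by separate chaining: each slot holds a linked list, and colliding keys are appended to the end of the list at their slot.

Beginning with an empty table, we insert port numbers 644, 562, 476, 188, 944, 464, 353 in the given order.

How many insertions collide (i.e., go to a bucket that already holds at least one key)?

644 -> bucket 8
562 -> bucket 10
476 -> bucket 8 (collision)
188 -> bucket 8 (collision)
944 -> bucket 8 (collision)
464 -> bucket 8 (collision)
353 -> bucket 5
Final buckets:
0: .
1: .
2: .
3: .
4: .
5: 353
6: .
7: .
8: 644 -> 476 -> 188 -> 944 -> 464
9: .
10: 562
11: .

4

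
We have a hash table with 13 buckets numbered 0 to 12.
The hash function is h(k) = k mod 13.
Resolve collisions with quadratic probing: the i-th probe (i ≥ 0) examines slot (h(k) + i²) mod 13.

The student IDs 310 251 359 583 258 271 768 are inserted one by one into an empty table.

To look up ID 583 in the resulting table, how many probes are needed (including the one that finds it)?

Insert 310: h=11, slot 11 empty → index 11.
Insert 251: h=4, slot 4 empty → index 4.
Insert 359: h=8, slot 8 empty → index 8.
Insert 583: h=11, slot 11 occupied → index 12.
Insert 258: h=11, slots 11,12 occupied → index 2.
Insert 271: h=11, slots 11,12,2 occupied → index 7.
Insert 768: h=1, slot 1 empty → index 1.
Table: [-, 768, 258, -, 251, -, -, 271, 359, -, -, 310, 583]
Lookup 583: h=11, probe 11,12 → found at 12.

2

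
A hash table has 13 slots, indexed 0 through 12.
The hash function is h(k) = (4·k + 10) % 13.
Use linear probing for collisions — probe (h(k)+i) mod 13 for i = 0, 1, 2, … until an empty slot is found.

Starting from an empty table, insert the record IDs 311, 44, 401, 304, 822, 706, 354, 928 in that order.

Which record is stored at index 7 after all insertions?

311 hashes to 6; slot 6 is free → place at 6.
44 hashes to 4; slot 4 is free → place at 4.
401 hashes to 2; slot 2 is free → place at 2.
304 hashes to 4; 4 taken → place at 5.
822 hashes to 9; slot 9 is free → place at 9.
706 hashes to 0; slot 0 is free → place at 0.
354 hashes to 9; 9 taken → place at 10.
928 hashes to 4; 4,5,6 taken → place at 7.
Table: [706, ∅, 401, ∅, 44, 304, 311, 928, ∅, 822, 354, ∅, ∅]

928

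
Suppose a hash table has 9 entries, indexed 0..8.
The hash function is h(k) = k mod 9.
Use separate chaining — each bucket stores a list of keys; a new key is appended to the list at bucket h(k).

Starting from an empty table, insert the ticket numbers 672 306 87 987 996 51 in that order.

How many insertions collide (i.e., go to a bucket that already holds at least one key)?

4

Insert 672: h=6, bucket 6 empty → new chain.
Insert 306: h=0, bucket 0 empty → new chain.
Insert 87: h=6, bucket 6 nonempty → append to chain.
Insert 987: h=6, bucket 6 nonempty → append to chain.
Insert 996: h=6, bucket 6 nonempty → append to chain.
Insert 51: h=6, bucket 6 nonempty → append to chain.
Final buckets:
0: 306
1: .
2: .
3: .
4: .
5: .
6: 672 -> 87 -> 987 -> 996 -> 51
7: .
8: .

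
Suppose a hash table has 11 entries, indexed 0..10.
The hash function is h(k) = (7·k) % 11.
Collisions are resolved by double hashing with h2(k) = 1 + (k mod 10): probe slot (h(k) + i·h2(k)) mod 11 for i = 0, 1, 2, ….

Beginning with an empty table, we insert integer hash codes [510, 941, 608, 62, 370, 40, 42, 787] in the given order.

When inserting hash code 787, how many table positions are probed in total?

510 hashes to 6; slot 6 is free → place at 6.
941 hashes to 9; slot 9 is free → place at 9.
608 hashes to 10; slot 10 is free → place at 10.
62 hashes to 5; slot 5 is free → place at 5.
370 hashes to 5, h2=1; 5,6 taken → place at 7.
40 hashes to 5, h2=1; 5,6,7 taken → place at 8.
42 hashes to 8, h2=3; 8 taken → place at 0.
787 hashes to 9, h2=8; 9,6 taken → place at 3.
Table: [42, ∅, ∅, 787, ∅, 62, 510, 370, 40, 941, 608]

3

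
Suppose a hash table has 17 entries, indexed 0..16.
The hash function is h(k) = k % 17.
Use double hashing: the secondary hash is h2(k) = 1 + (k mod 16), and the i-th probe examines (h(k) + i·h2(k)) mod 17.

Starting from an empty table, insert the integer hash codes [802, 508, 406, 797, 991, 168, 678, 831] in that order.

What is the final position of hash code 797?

12

802: h=3 → slot 3
508: h=15 → slot 15
406: h=15, h2=7, probe 15,5 → slot 5
797: h=15, h2=14, probe 15,12 → slot 12
991: h=5, h2=16, probe 5,4 → slot 4
168: h=15, h2=9, probe 15,7 → slot 7
678: h=15, h2=7, probe 15,5,12,2 → slot 2
831: h=15, h2=16, probe 15,14 → slot 14
Table: [., ., 678, 802, 991, 406, ., 168, ., ., ., ., 797, ., 831, 508, .]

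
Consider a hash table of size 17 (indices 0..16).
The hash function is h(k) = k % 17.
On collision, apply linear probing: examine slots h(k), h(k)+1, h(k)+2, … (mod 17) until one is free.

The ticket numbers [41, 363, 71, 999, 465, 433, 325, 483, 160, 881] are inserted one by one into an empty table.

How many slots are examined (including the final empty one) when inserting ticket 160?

41: h=7 => slot 7
363: h=6 => slot 6
71: h=3 => slot 3
999: h=13 => slot 13
465: h=6, probe 6,7,8 => slot 8
433: h=8, probe 8,9 => slot 9
325: h=2 => slot 2
483: h=7, probe 7,8,9,10 => slot 10
160: h=7, probe 7,8,9,10,11 => slot 11
881: h=14 => slot 14
Table: [∅, ∅, 325, 71, ∅, ∅, 363, 41, 465, 433, 483, 160, ∅, 999, 881, ∅, ∅]

5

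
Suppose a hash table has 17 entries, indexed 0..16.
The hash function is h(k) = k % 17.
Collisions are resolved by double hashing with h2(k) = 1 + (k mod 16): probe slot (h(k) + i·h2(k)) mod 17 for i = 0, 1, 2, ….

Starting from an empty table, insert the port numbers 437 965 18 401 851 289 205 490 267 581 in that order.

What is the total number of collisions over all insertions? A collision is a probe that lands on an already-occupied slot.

437: h=12 => slot 12
965: h=13 => slot 13
18: h=1 => slot 1
401: h=10 => slot 10
851: h=1, h2=4, probe 1,5 => slot 5
289: h=0 => slot 0
205: h=1, h2=14, probe 1,15 => slot 15
490: h=14 => slot 14
267: h=12, h2=12, probe 12,7 => slot 7
581: h=3 => slot 3
Table: [289, 18, -, 581, -, 851, -, 267, -, -, 401, -, 437, 965, 490, 205, -]

3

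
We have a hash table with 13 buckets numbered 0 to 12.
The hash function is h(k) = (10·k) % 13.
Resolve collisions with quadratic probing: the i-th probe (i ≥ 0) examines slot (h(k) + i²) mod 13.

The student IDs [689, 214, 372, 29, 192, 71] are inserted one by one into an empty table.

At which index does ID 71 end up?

12

689 hashes to 0; slot 0 is free → place at 0.
214 hashes to 8; slot 8 is free → place at 8.
372 hashes to 2; slot 2 is free → place at 2.
29 hashes to 4; slot 4 is free → place at 4.
192 hashes to 9; slot 9 is free → place at 9.
71 hashes to 8; 8,9 taken → place at 12.
Table: [689, _, 372, _, 29, _, _, _, 214, 192, _, _, 71]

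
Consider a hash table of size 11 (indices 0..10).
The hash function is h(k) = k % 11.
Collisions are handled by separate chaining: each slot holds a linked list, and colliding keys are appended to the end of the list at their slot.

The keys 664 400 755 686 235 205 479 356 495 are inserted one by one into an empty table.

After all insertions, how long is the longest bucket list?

5

664 → bucket 4
400 → bucket 4 (collision)
755 → bucket 7
686 → bucket 4 (collision)
235 → bucket 4 (collision)
205 → bucket 7 (collision)
479 → bucket 6
356 → bucket 4 (collision)
495 → bucket 0
Final buckets:
0: 495
1: —
2: —
3: —
4: 664 -> 400 -> 686 -> 235 -> 356
5: —
6: 479
7: 755 -> 205
8: —
9: —
10: —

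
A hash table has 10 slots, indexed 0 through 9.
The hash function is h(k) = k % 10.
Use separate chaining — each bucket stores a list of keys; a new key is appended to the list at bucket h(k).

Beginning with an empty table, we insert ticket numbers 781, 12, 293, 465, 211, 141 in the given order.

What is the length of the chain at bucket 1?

781 -> bucket 1
12 -> bucket 2
293 -> bucket 3
465 -> bucket 5
211 -> bucket 1 (collision)
141 -> bucket 1 (collision)
Final buckets:
0: —
1: 781 -> 211 -> 141
2: 12
3: 293
4: —
5: 465
6: —
7: —
8: —
9: —

3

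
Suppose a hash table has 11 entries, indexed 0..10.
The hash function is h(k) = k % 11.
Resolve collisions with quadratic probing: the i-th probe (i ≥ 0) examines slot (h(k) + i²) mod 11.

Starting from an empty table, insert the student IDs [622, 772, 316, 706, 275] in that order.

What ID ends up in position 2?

622: h=6 => slot 6
772: h=2 => slot 2
316: h=8 => slot 8
706: h=2, probe 2,3 => slot 3
275: h=0 => slot 0
Table: [275, —, 772, 706, —, —, 622, —, 316, —, —]

772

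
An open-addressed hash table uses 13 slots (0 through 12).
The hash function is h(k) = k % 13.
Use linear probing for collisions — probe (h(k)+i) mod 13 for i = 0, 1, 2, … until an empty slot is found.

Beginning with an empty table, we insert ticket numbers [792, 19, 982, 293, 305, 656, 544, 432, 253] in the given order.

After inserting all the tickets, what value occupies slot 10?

656

792 hashes to 12; slot 12 is free => place at 12.
19 hashes to 6; slot 6 is free => place at 6.
982 hashes to 7; slot 7 is free => place at 7.
293 hashes to 7; 7 taken => place at 8.
305 hashes to 6; 6,7,8 taken => place at 9.
656 hashes to 6; 6,7,8,9 taken => place at 10.
544 hashes to 11; slot 11 is free => place at 11.
432 hashes to 3; slot 3 is free => place at 3.
253 hashes to 6; 6,7,8,9,10,11,12 taken => place at 0.
Table: [253, —, —, 432, —, —, 19, 982, 293, 305, 656, 544, 792]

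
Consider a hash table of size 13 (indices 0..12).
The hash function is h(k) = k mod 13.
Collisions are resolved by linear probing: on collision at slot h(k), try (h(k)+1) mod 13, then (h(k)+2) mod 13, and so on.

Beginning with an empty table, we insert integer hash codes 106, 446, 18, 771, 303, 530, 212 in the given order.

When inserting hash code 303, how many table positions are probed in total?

Insert 106: h=2, slot 2 empty => index 2.
Insert 446: h=4, slot 4 empty => index 4.
Insert 18: h=5, slot 5 empty => index 5.
Insert 771: h=4, slots 4,5 occupied => index 6.
Insert 303: h=4, slots 4,5,6 occupied => index 7.
Insert 530: h=10, slot 10 empty => index 10.
Insert 212: h=4, slots 4,5,6,7 occupied => index 8.
Table: [., ., 106, ., 446, 18, 771, 303, 212, ., 530, ., .]

4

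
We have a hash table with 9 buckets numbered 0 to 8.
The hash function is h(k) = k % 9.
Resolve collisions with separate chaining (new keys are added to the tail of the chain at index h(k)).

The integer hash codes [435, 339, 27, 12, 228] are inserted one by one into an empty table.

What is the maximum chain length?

435 → bucket 3
339 → bucket 6
27 → bucket 0
12 → bucket 3 (collision)
228 → bucket 3 (collision)
Final buckets:
0: 27
1: —
2: —
3: 435 -> 12 -> 228
4: —
5: —
6: 339
7: —
8: —

3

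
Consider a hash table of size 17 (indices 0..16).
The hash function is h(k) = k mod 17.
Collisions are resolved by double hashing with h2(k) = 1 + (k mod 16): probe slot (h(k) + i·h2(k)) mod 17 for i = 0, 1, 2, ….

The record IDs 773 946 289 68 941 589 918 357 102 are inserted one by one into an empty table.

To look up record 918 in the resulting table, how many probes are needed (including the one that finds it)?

2

773: h=8 → slot 8
946: h=11 → slot 11
289: h=0 → slot 0
68: h=0, h2=5, probe 0,5 → slot 5
941: h=6 → slot 6
589: h=11, h2=14, probe 11,8,5,2 → slot 2
918: h=0, h2=7, probe 0,7 → slot 7
357: h=0, h2=6, probe 0,6,12 → slot 12
102: h=0, h2=7, probe 0,7,14 → slot 14
Table: [289, -, 589, -, -, 68, 941, 918, 773, -, -, 946, 357, -, 102, -, -]
Lookup 918: h=0, h2=7, probe 0,7 → found at 7.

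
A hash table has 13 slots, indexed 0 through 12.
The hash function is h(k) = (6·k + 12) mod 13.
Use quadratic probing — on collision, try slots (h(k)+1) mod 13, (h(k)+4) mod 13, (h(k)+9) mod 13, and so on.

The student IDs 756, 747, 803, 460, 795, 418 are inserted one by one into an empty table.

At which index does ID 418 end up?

2

Insert 756: h=11, slot 11 empty → index 11.
Insert 747: h=9, slot 9 empty → index 9.
Insert 803: h=7, slot 7 empty → index 7.
Insert 460: h=3, slot 3 empty → index 3.
Insert 795: h=11, slot 11 occupied → index 12.
Insert 418: h=11, slots 11,12 occupied → index 2.
Table: [-, -, 418, 460, -, -, -, 803, -, 747, -, 756, 795]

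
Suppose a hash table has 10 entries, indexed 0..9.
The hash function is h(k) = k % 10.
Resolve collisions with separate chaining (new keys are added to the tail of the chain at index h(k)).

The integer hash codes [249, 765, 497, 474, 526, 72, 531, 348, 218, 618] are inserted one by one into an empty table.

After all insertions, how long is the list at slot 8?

249 → bucket 9
765 → bucket 5
497 → bucket 7
474 → bucket 4
526 → bucket 6
72 → bucket 2
531 → bucket 1
348 → bucket 8
218 → bucket 8 (collision)
618 → bucket 8 (collision)
Final buckets:
0: ∅
1: 531
2: 72
3: ∅
4: 474
5: 765
6: 526
7: 497
8: 348 -> 218 -> 618
9: 249

3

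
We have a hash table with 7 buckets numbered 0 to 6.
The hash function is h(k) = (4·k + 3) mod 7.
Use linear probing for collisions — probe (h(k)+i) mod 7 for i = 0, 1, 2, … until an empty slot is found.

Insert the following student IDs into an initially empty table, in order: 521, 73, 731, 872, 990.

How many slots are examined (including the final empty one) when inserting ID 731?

521: h=1 → slot 1
73: h=1, probe 1,2 → slot 2
731: h=1, probe 1,2,3 → slot 3
872: h=5 → slot 5
990: h=1, probe 1,2,3,4 → slot 4
Table: [., 521, 73, 731, 990, 872, .]

3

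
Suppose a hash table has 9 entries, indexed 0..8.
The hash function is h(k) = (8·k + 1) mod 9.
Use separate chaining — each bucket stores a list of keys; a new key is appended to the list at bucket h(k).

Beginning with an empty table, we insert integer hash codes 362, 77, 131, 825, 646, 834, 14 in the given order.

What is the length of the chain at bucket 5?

3

Insert 362: h=8, bucket 8 empty -> new chain.
Insert 77: h=5, bucket 5 empty -> new chain.
Insert 131: h=5, bucket 5 nonempty -> append to chain.
Insert 825: h=4, bucket 4 empty -> new chain.
Insert 646: h=3, bucket 3 empty -> new chain.
Insert 834: h=4, bucket 4 nonempty -> append to chain.
Insert 14: h=5, bucket 5 nonempty -> append to chain.
Final buckets:
0: .
1: .
2: .
3: 646
4: 825 -> 834
5: 77 -> 131 -> 14
6: .
7: .
8: 362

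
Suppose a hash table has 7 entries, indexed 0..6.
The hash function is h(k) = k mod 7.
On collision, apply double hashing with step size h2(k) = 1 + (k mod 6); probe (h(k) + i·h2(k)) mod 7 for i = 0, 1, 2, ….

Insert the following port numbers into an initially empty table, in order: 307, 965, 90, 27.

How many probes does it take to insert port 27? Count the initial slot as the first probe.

2

307 hashes to 6; slot 6 is free => place at 6.
965 hashes to 6, h2=6; 6 taken => place at 5.
90 hashes to 6, h2=1; 6 taken => place at 0.
27 hashes to 6, h2=4; 6 taken => place at 3.
Table: [90, —, —, 27, —, 965, 307]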